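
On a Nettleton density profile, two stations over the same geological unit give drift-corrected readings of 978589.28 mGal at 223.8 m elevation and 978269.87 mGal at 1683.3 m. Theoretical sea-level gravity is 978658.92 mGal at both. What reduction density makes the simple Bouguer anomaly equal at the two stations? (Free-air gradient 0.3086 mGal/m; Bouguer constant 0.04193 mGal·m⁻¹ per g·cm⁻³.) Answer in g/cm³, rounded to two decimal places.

2.14

Δg_obs = 978269.87 − 978589.28 = -319.41 mGal over Δh = 1683.3 − 223.8 = 1459.5 m
Equal Bouguer anomalies ⇒ Δg_obs + (0.3086 − 0.04193ρ)·Δh = 0
0.3086 − 0.04193ρ = −Δg_obs/Δh = 0.21885
ρ = (0.3086 − 0.21885) / 0.04193 = 2.14 g/cm³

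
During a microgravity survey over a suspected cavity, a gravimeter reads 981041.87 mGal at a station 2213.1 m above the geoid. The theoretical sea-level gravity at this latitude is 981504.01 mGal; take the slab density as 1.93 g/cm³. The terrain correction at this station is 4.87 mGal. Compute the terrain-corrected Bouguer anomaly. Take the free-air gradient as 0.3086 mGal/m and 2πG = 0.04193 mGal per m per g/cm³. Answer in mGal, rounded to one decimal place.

46.6

Free-air correction = 0.3086 × 2213.1 = 682.96 mGal
Free-air anomaly = 981041.87 − 981504.01 + (682.96) = 220.82 mGal
Bouguer slab correction = 0.04193 × 1.93 × 2213.1 = 179.09 mGal
Simple Bouguer anomaly = 220.82 − (179.09) = 41.73 mGal
Complete Bouguer anomaly = 41.73 + 4.87 = 46.60 mGal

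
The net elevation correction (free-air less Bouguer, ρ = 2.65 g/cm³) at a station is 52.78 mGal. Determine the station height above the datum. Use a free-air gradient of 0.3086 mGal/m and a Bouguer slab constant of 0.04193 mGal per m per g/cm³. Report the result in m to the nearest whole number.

267

Combined gradient = 0.3086 − 0.04193 × 2.65 = 0.1974855 mGal/m
h = 52.78 / 0.1974855 = 267.26 m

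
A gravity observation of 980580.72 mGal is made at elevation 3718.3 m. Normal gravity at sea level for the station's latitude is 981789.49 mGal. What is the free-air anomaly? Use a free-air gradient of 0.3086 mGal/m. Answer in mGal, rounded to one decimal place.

Free-air correction = 0.3086 × 3718.3 = 1147.47 mGal
Free-air anomaly = 980580.72 − 981789.49 + (1147.47) = -61.30 mGal

-61.3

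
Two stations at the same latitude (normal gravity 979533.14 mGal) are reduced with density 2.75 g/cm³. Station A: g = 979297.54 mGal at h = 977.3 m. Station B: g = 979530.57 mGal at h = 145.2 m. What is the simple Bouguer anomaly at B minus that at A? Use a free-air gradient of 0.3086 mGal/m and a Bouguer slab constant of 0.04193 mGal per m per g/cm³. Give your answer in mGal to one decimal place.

72.2

Δg_SB(A) = 979297.54 − 979533.14 + 0.3086×977.3 − 0.04193×2.75×977.3 = -46.70 mGal
Δg_SB(B) = 979530.57 − 979533.14 + 0.3086×145.2 − 0.04193×2.75×145.2 = 25.50 mGal
Difference = 25.50 − (-46.70) = 72.20 mGal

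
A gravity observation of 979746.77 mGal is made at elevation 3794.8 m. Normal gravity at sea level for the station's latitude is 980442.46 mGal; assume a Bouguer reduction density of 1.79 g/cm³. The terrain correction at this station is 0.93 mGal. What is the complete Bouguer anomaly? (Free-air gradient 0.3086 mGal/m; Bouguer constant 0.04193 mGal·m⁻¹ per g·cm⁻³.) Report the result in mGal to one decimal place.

Free-air correction = 0.3086 × 3794.8 = 1171.08 mGal
Free-air anomaly = 979746.77 − 980442.46 + (1171.08) = 475.39 mGal
Bouguer slab correction = 0.04193 × 1.79 × 3794.8 = 284.82 mGal
Simple Bouguer anomaly = 475.39 − (284.82) = 190.57 mGal
Complete Bouguer anomaly = 190.57 + 0.93 = 191.50 mGal

191.5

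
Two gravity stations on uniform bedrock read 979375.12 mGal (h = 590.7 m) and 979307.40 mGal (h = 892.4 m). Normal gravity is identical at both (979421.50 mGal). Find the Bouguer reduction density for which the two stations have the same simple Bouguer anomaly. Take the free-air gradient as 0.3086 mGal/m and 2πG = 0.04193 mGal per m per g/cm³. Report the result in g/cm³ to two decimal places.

2.01

Δg_obs = 979307.40 − 979375.12 = -67.72 mGal over Δh = 892.4 − 590.7 = 301.7 m
Equal Bouguer anomalies ⇒ Δg_obs + (0.3086 − 0.04193ρ)·Δh = 0
0.3086 − 0.04193ρ = −Δg_obs/Δh = 0.22446
ρ = (0.3086 − 0.22446) / 0.04193 = 2.01 g/cm³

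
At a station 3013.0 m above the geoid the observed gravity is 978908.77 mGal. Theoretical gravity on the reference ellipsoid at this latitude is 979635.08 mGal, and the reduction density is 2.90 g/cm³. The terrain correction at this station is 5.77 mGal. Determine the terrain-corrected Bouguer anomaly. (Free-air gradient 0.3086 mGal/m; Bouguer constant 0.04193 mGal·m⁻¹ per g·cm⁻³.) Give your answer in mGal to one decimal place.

-157.1

Free-air correction = 0.3086 × 3013.0 = 929.81 mGal
Free-air anomaly = 978908.77 − 979635.08 + (929.81) = 203.50 mGal
Bouguer slab correction = 0.04193 × 2.90 × 3013.0 = 366.37 mGal
Simple Bouguer anomaly = 203.50 − (366.37) = -162.87 mGal
Complete Bouguer anomaly = -162.87 + 5.77 = -157.10 mGal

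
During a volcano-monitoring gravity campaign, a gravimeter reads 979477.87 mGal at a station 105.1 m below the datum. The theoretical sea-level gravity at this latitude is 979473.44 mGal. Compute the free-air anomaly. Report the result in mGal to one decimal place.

-28.0

Free-air correction = 0.3086 × -105.1 = -32.43 mGal
Free-air anomaly = 979477.87 − 979473.44 + (-32.43) = -28.00 mGal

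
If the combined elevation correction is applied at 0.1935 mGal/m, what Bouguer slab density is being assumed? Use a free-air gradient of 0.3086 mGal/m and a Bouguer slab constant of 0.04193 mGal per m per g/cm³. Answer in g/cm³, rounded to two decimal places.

2.75

0.1935 = 0.3086 − 0.04193 × ρ
ρ = (0.3086 − 0.1935) / 0.04193 = 2.75 g/cm³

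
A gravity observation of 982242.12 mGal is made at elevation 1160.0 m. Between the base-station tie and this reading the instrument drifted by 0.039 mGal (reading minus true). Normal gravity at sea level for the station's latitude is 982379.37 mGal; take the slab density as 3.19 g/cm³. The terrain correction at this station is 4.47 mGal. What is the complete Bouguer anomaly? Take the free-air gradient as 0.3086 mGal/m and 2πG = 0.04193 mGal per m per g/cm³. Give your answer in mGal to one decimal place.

70.0

Drift-corrected reading = 982242.12 − (0.039) = 982242.081 mGal
Free-air correction = 0.3086 × 1160.0 = 357.98 mGal
Free-air anomaly = 982242.081 − 982379.37 + (357.98) = 220.691 mGal
Bouguer slab correction = 0.04193 × 3.19 × 1160.0 = 155.16 mGal
Simple Bouguer anomaly = 220.691 − (155.16) = 65.531 mGal
Complete Bouguer anomaly = 65.531 + 4.47 = 70.001 mGal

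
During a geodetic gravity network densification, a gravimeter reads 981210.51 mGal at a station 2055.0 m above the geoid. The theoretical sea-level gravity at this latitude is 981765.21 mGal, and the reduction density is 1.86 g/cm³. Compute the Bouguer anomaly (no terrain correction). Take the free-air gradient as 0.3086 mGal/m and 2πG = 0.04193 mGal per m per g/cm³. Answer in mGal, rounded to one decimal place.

-80.8

Free-air correction = 0.3086 × 2055.0 = 634.17 mGal
Free-air anomaly = 981210.51 − 981765.21 + (634.17) = 79.47 mGal
Bouguer slab correction = 0.04193 × 1.86 × 2055.0 = 160.27 mGal
Simple Bouguer anomaly = 79.47 − (160.27) = -80.80 mGal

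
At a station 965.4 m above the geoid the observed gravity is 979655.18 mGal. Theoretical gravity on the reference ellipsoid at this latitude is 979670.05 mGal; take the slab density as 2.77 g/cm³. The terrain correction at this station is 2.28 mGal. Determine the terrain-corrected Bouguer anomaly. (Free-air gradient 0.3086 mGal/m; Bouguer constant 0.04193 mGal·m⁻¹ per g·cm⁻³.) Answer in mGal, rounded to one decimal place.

Free-air correction = 0.3086 × 965.4 = 297.92 mGal
Free-air anomaly = 979655.18 − 979670.05 + (297.92) = 283.05 mGal
Bouguer slab correction = 0.04193 × 2.77 × 965.4 = 112.13 mGal
Simple Bouguer anomaly = 283.05 − (112.13) = 170.92 mGal
Complete Bouguer anomaly = 170.92 + 2.28 = 173.20 mGal

173.2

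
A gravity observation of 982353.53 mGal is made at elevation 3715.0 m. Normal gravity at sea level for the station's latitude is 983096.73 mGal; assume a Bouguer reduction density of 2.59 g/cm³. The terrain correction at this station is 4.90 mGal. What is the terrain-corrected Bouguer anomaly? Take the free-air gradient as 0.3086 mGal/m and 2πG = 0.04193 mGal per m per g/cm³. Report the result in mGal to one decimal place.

4.7

Free-air correction = 0.3086 × 3715.0 = 1146.45 mGal
Free-air anomaly = 982353.53 − 983096.73 + (1146.45) = 403.25 mGal
Bouguer slab correction = 0.04193 × 2.59 × 3715.0 = 403.44 mGal
Simple Bouguer anomaly = 403.25 − (403.44) = -0.19 mGal
Complete Bouguer anomaly = -0.19 + 4.90 = 4.71 mGal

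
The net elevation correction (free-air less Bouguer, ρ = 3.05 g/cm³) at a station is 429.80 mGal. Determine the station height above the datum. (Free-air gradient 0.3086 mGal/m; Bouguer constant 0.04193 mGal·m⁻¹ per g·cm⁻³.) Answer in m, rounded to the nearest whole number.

2378

Combined gradient = 0.3086 − 0.04193 × 3.05 = 0.1807135 mGal/m
h = 429.80 / 0.1807135 = 2378.35 m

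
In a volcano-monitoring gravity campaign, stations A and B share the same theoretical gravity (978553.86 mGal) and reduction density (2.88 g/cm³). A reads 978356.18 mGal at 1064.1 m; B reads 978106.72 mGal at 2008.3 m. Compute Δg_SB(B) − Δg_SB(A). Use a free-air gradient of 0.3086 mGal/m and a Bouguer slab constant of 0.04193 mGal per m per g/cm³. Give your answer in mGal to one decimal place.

Δg_SB(A) = 978356.18 − 978553.86 + 0.3086×1064.1 − 0.04193×2.88×1064.1 = 2.20 mGal
Δg_SB(B) = 978106.72 − 978553.86 + 0.3086×2008.3 − 0.04193×2.88×2008.3 = -69.90 mGal
Difference = -69.90 − (2.20) = -72.10 mGal

-72.1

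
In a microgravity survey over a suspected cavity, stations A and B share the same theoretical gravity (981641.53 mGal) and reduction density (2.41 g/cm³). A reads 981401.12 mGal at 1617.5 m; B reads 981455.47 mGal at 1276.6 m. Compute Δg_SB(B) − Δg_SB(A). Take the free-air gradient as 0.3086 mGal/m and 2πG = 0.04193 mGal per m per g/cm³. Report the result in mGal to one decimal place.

Δg_SB(A) = 981401.12 − 981641.53 + 0.3086×1617.5 − 0.04193×2.41×1617.5 = 95.30 mGal
Δg_SB(B) = 981455.47 − 981641.53 + 0.3086×1276.6 − 0.04193×2.41×1276.6 = 78.90 mGal
Difference = 78.90 − (95.30) = -16.40 mGal

-16.4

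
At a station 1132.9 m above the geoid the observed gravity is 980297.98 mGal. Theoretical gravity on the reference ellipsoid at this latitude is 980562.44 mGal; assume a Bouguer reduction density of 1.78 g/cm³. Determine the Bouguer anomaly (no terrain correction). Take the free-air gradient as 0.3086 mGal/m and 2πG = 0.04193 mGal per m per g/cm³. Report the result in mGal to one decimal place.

0.6

Free-air correction = 0.3086 × 1132.9 = 349.61 mGal
Free-air anomaly = 980297.98 − 980562.44 + (349.61) = 85.15 mGal
Bouguer slab correction = 0.04193 × 1.78 × 1132.9 = 84.55 mGal
Simple Bouguer anomaly = 85.15 − (84.55) = 0.60 mGal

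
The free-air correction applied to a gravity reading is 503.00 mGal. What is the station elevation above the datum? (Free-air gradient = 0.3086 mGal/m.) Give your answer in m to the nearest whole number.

1630

h = 503.00 / 0.3086 = 1629.94 m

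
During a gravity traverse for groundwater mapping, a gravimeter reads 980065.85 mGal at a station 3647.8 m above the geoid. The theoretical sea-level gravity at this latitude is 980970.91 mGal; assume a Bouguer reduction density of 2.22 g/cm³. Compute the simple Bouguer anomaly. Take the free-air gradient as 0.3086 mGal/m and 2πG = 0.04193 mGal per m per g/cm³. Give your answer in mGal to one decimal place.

-118.9

Free-air correction = 0.3086 × 3647.8 = 1125.71 mGal
Free-air anomaly = 980065.85 − 980970.91 + (1125.71) = 220.65 mGal
Bouguer slab correction = 0.04193 × 2.22 × 3647.8 = 339.55 mGal
Simple Bouguer anomaly = 220.65 − (339.55) = -118.90 mGal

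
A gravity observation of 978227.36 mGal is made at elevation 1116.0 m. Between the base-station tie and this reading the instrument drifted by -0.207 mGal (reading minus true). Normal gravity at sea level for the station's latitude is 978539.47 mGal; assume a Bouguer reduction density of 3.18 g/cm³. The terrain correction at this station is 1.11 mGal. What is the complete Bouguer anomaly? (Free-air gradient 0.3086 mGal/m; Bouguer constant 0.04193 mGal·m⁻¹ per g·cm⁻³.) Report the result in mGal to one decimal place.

Drift-corrected reading = 978227.36 − (-0.207) = 978227.567 mGal
Free-air correction = 0.3086 × 1116.0 = 344.40 mGal
Free-air anomaly = 978227.567 − 978539.47 + (344.40) = 32.497 mGal
Bouguer slab correction = 0.04193 × 3.18 × 1116.0 = 148.80 mGal
Simple Bouguer anomaly = 32.497 − (148.80) = -116.303 mGal
Complete Bouguer anomaly = -116.303 + 1.11 = -115.193 mGal

-115.2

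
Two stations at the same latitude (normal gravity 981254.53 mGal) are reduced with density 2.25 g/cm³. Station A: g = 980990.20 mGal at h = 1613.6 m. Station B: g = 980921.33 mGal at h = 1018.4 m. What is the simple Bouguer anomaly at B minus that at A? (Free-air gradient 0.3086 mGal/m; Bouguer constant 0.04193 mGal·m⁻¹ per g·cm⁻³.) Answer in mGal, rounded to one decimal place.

-196.4

Δg_SB(A) = 980990.20 − 981254.53 + 0.3086×1613.6 − 0.04193×2.25×1613.6 = 81.40 mGal
Δg_SB(B) = 980921.33 − 981254.53 + 0.3086×1018.4 − 0.04193×2.25×1018.4 = -115.00 mGal
Difference = -115.00 − (81.40) = -196.40 mGal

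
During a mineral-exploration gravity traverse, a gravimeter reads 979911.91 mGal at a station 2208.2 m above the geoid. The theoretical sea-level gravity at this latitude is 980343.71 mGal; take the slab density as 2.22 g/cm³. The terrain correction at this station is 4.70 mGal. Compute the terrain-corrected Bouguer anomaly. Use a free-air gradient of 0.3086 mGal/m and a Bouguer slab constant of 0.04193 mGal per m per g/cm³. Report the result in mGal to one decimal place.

Free-air correction = 0.3086 × 2208.2 = 681.45 mGal
Free-air anomaly = 979911.91 − 980343.71 + (681.45) = 249.65 mGal
Bouguer slab correction = 0.04193 × 2.22 × 2208.2 = 205.55 mGal
Simple Bouguer anomaly = 249.65 − (205.55) = 44.10 mGal
Complete Bouguer anomaly = 44.10 + 4.70 = 48.80 mGal

48.8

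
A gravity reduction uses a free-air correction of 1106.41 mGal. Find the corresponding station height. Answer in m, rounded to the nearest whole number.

3585

h = 1106.41 / 0.3086 = 3585.26 m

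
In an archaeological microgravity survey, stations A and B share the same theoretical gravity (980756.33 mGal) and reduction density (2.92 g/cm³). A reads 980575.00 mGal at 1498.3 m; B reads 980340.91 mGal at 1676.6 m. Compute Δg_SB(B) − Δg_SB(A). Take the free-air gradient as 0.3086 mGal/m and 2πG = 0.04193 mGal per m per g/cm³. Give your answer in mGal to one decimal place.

Δg_SB(A) = 980575.00 − 980756.33 + 0.3086×1498.3 − 0.04193×2.92×1498.3 = 97.60 mGal
Δg_SB(B) = 980340.91 − 980756.33 + 0.3086×1676.6 − 0.04193×2.92×1676.6 = -103.30 mGal
Difference = -103.30 − (97.60) = -200.90 mGal

-200.9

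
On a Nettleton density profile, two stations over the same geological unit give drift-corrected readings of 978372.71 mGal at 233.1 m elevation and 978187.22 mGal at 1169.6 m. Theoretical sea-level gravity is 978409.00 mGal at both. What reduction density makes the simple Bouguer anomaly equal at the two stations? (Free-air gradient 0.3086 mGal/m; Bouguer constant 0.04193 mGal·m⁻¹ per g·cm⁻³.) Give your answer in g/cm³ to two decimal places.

Δg_obs = 978187.22 − 978372.71 = -185.49 mGal over Δh = 1169.6 − 233.1 = 936.5 m
Equal Bouguer anomalies ⇒ Δg_obs + (0.3086 − 0.04193ρ)·Δh = 0
0.3086 − 0.04193ρ = −Δg_obs/Δh = 0.19807
ρ = (0.3086 − 0.19807) / 0.04193 = 2.64 g/cm³

2.64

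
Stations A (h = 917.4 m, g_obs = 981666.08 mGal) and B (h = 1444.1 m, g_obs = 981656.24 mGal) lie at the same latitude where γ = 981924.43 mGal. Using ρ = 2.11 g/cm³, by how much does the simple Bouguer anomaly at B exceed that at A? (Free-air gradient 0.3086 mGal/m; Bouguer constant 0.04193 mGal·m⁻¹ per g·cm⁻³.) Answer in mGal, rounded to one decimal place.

106.1

Δg_SB(A) = 981666.08 − 981924.43 + 0.3086×917.4 − 0.04193×2.11×917.4 = -56.40 mGal
Δg_SB(B) = 981656.24 − 981924.43 + 0.3086×1444.1 − 0.04193×2.11×1444.1 = 49.70 mGal
Difference = 49.70 − (-56.40) = 106.10 mGal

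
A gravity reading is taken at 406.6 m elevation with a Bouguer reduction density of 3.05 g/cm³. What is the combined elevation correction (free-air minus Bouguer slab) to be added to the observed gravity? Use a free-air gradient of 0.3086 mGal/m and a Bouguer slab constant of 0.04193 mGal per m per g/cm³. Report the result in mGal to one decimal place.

Combined gradient = 0.3086 − 0.04193 × 3.05 = 0.1807135 mGal/m
Combined elevation correction = 0.1807135 × 406.6 = 73.5 mGal

73.5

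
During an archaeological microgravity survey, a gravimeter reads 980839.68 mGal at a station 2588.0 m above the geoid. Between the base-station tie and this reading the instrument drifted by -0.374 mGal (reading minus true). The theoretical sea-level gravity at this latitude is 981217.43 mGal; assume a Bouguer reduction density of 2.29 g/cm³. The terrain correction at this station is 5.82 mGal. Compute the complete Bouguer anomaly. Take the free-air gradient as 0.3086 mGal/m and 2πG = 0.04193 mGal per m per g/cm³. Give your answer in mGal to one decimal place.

Drift-corrected reading = 980839.68 − (-0.374) = 980840.054 mGal
Free-air correction = 0.3086 × 2588.0 = 798.66 mGal
Free-air anomaly = 980840.054 − 981217.43 + (798.66) = 421.284 mGal
Bouguer slab correction = 0.04193 × 2.29 × 2588.0 = 248.50 mGal
Simple Bouguer anomaly = 421.284 − (248.50) = 172.784 mGal
Complete Bouguer anomaly = 172.784 + 5.82 = 178.604 mGal

178.6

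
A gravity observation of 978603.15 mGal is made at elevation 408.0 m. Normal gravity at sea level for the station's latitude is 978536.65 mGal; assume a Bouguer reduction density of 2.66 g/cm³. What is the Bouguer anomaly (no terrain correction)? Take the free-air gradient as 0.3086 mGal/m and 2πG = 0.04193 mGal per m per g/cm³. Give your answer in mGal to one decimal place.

Free-air correction = 0.3086 × 408.0 = 125.91 mGal
Free-air anomaly = 978603.15 − 978536.65 + (125.91) = 192.41 mGal
Bouguer slab correction = 0.04193 × 2.66 × 408.0 = 45.51 mGal
Simple Bouguer anomaly = 192.41 − (45.51) = 146.90 mGal

146.9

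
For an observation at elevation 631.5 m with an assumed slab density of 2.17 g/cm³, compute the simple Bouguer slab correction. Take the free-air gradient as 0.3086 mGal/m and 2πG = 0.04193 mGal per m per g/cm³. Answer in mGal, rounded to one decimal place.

Bouguer slab correction = 0.04193 × 2.17 × 631.5 = 57.5 mGal

57.5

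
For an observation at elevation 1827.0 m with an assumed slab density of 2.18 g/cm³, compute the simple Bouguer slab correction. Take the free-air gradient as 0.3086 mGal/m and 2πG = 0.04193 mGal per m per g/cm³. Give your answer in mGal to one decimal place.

167.0

Bouguer slab correction = 0.04193 × 2.18 × 1827.0 = 167.0 mGal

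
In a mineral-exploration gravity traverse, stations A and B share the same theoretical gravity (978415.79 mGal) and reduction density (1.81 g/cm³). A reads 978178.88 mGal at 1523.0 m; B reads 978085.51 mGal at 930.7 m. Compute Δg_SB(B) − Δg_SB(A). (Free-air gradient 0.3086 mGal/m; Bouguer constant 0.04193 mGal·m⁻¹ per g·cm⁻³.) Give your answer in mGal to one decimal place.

Δg_SB(A) = 978178.88 − 978415.79 + 0.3086×1523.0 − 0.04193×1.81×1523.0 = 117.50 mGal
Δg_SB(B) = 978085.51 − 978415.79 + 0.3086×930.7 − 0.04193×1.81×930.7 = -113.70 mGal
Difference = -113.70 − (117.50) = -231.20 mGal

-231.2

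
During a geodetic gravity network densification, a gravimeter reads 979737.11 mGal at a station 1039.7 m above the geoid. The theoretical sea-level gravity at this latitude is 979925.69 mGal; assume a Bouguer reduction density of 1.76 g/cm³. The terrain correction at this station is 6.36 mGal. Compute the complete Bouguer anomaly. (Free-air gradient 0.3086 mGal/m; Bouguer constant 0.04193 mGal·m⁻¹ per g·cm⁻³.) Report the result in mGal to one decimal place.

Free-air correction = 0.3086 × 1039.7 = 320.85 mGal
Free-air anomaly = 979737.11 − 979925.69 + (320.85) = 132.27 mGal
Bouguer slab correction = 0.04193 × 1.76 × 1039.7 = 76.73 mGal
Simple Bouguer anomaly = 132.27 − (76.73) = 55.54 mGal
Complete Bouguer anomaly = 55.54 + 6.36 = 61.90 mGal

61.9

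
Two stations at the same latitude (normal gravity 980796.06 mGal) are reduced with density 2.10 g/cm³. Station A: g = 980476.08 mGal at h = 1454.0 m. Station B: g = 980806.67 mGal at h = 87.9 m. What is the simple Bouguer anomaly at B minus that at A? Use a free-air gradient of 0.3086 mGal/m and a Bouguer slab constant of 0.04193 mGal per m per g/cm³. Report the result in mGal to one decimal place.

Δg_SB(A) = 980476.08 − 980796.06 + 0.3086×1454.0 − 0.04193×2.10×1454.0 = 0.70 mGal
Δg_SB(B) = 980806.67 − 980796.06 + 0.3086×87.9 − 0.04193×2.10×87.9 = 30.00 mGal
Difference = 30.00 − (0.70) = 29.30 mGal

29.3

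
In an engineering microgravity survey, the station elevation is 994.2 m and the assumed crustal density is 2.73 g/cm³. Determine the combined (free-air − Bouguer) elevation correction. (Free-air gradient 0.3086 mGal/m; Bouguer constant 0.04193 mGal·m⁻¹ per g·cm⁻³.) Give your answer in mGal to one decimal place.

Combined gradient = 0.3086 − 0.04193 × 2.73 = 0.1941311 mGal/m
Combined elevation correction = 0.1941311 × 994.2 = 193.0 mGal

193.0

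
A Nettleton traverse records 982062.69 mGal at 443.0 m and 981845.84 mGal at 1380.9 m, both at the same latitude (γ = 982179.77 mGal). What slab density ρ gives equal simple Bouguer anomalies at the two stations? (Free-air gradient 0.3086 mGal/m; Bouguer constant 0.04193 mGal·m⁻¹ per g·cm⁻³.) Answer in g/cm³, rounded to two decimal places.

1.85

Δg_obs = 981845.84 − 982062.69 = -216.85 mGal over Δh = 1380.9 − 443.0 = 937.9 m
Equal Bouguer anomalies ⇒ Δg_obs + (0.3086 − 0.04193ρ)·Δh = 0
0.3086 − 0.04193ρ = −Δg_obs/Δh = 0.23121
ρ = (0.3086 − 0.23121) / 0.04193 = 1.85 g/cm³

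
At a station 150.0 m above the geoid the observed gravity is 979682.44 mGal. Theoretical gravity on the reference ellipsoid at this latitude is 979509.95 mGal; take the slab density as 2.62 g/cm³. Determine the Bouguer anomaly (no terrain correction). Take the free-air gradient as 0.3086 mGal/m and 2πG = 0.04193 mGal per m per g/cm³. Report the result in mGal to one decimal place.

Free-air correction = 0.3086 × 150.0 = 46.29 mGal
Free-air anomaly = 979682.44 − 979509.95 + (46.29) = 218.78 mGal
Bouguer slab correction = 0.04193 × 2.62 × 150.0 = 16.48 mGal
Simple Bouguer anomaly = 218.78 − (16.48) = 202.30 mGal

202.3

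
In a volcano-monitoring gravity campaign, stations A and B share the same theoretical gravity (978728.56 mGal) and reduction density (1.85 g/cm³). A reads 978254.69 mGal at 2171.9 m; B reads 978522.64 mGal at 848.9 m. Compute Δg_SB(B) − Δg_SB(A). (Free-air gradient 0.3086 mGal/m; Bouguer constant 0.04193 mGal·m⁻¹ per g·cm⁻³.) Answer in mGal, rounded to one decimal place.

Δg_SB(A) = 978254.69 − 978728.56 + 0.3086×2171.9 − 0.04193×1.85×2171.9 = 27.90 mGal
Δg_SB(B) = 978522.64 − 978728.56 + 0.3086×848.9 − 0.04193×1.85×848.9 = -9.80 mGal
Difference = -9.80 − (27.90) = -37.70 mGal

-37.7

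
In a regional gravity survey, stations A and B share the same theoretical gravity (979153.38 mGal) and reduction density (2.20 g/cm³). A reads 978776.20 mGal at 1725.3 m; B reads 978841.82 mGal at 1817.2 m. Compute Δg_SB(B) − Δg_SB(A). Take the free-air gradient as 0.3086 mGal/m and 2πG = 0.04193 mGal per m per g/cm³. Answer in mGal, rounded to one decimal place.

85.5

Δg_SB(A) = 978776.20 − 979153.38 + 0.3086×1725.3 − 0.04193×2.20×1725.3 = -3.90 mGal
Δg_SB(B) = 978841.82 − 979153.38 + 0.3086×1817.2 − 0.04193×2.20×1817.2 = 81.60 mGal
Difference = 81.60 − (-3.90) = 85.50 mGal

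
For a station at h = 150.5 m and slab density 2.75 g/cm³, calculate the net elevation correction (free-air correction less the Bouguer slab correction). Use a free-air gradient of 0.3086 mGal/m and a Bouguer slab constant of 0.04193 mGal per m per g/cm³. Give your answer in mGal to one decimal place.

29.1

Combined gradient = 0.3086 − 0.04193 × 2.75 = 0.1932925 mGal/m
Combined elevation correction = 0.1932925 × 150.5 = 29.1 mGal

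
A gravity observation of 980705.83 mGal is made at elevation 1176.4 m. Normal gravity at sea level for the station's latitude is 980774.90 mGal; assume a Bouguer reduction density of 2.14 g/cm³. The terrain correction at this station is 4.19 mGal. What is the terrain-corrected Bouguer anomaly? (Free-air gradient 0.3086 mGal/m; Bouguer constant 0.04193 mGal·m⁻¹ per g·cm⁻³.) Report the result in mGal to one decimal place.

Free-air correction = 0.3086 × 1176.4 = 363.04 mGal
Free-air anomaly = 980705.83 − 980774.90 + (363.04) = 293.97 mGal
Bouguer slab correction = 0.04193 × 2.14 × 1176.4 = 105.56 mGal
Simple Bouguer anomaly = 293.97 − (105.56) = 188.41 mGal
Complete Bouguer anomaly = 188.41 + 4.19 = 192.60 mGal

192.6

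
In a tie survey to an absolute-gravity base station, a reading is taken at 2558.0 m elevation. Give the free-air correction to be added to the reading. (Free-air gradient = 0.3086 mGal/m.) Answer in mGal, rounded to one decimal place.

Free-air correction = 0.3086 × 2558.0 = 789.4 mGal

789.4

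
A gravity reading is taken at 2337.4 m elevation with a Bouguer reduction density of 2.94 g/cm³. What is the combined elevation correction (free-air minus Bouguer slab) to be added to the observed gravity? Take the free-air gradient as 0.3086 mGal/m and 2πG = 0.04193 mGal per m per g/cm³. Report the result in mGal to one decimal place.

433.2

Combined gradient = 0.3086 − 0.04193 × 2.94 = 0.1853258 mGal/m
Combined elevation correction = 0.1853258 × 2337.4 = 433.2 mGal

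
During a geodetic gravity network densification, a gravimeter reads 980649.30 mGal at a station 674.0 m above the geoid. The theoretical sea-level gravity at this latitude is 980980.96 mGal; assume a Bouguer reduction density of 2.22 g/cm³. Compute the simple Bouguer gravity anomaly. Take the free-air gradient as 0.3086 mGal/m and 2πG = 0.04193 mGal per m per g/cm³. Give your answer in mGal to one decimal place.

-186.4

Free-air correction = 0.3086 × 674.0 = 208.00 mGal
Free-air anomaly = 980649.30 − 980980.96 + (208.00) = -123.66 mGal
Bouguer slab correction = 0.04193 × 2.22 × 674.0 = 62.74 mGal
Simple Bouguer anomaly = -123.66 − (62.74) = -186.40 mGal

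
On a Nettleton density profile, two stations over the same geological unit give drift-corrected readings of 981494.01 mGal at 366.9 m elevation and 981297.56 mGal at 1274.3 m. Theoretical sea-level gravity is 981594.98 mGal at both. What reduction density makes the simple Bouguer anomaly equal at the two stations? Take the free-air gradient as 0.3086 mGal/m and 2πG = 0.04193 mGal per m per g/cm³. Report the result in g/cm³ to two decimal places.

2.20

Δg_obs = 981297.56 − 981494.01 = -196.45 mGal over Δh = 1274.3 − 366.9 = 907.4 m
Equal Bouguer anomalies ⇒ Δg_obs + (0.3086 − 0.04193ρ)·Δh = 0
0.3086 − 0.04193ρ = −Δg_obs/Δh = 0.21650
ρ = (0.3086 − 0.21650) / 0.04193 = 2.20 g/cm³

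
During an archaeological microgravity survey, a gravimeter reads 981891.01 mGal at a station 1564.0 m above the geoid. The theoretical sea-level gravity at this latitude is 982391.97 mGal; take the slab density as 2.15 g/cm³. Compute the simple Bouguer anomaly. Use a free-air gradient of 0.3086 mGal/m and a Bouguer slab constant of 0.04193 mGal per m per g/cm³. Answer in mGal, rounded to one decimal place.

-159.3

Free-air correction = 0.3086 × 1564.0 = 482.65 mGal
Free-air anomaly = 981891.01 − 982391.97 + (482.65) = -18.31 mGal
Bouguer slab correction = 0.04193 × 2.15 × 1564.0 = 140.99 mGal
Simple Bouguer anomaly = -18.31 − (140.99) = -159.30 mGal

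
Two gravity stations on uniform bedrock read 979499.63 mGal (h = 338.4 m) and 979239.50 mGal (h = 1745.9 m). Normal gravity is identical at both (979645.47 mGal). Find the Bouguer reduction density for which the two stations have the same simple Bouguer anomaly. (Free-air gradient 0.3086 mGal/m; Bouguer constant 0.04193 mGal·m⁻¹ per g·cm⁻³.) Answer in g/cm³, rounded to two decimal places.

2.95

Δg_obs = 979239.50 − 979499.63 = -260.13 mGal over Δh = 1745.9 − 338.4 = 1407.5 m
Equal Bouguer anomalies ⇒ Δg_obs + (0.3086 − 0.04193ρ)·Δh = 0
0.3086 − 0.04193ρ = −Δg_obs/Δh = 0.18482
ρ = (0.3086 − 0.18482) / 0.04193 = 2.95 g/cm³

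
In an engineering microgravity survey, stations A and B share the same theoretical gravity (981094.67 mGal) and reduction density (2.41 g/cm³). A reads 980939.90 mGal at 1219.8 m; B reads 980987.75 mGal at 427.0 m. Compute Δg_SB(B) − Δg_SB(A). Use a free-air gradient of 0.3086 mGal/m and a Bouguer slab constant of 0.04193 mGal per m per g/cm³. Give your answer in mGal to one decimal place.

Δg_SB(A) = 980939.90 − 981094.67 + 0.3086×1219.8 − 0.04193×2.41×1219.8 = 98.40 mGal
Δg_SB(B) = 980987.75 − 981094.67 + 0.3086×427.0 − 0.04193×2.41×427.0 = -18.30 mGal
Difference = -18.30 − (98.40) = -116.70 mGal

-116.7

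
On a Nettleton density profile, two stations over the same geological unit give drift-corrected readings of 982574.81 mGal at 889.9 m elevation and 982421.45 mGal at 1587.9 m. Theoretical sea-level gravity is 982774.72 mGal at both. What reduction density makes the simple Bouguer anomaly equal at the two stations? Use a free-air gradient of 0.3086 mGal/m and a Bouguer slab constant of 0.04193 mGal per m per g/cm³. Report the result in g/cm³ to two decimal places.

Δg_obs = 982421.45 − 982574.81 = -153.36 mGal over Δh = 1587.9 − 889.9 = 698.0 m
Equal Bouguer anomalies ⇒ Δg_obs + (0.3086 − 0.04193ρ)·Δh = 0
0.3086 − 0.04193ρ = −Δg_obs/Δh = 0.21971
ρ = (0.3086 − 0.21971) / 0.04193 = 2.12 g/cm³

2.12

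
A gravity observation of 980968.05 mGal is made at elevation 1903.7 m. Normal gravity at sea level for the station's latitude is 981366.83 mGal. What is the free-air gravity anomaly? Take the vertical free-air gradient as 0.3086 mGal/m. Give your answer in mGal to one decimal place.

188.7

Free-air correction = 0.3086 × 1903.7 = 587.48 mGal
Free-air anomaly = 980968.05 − 981366.83 + (587.48) = 188.70 mGal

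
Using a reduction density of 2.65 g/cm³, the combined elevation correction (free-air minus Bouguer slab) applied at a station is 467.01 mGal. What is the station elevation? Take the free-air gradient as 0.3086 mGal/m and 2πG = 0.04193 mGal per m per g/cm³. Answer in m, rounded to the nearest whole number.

Combined gradient = 0.3086 − 0.04193 × 2.65 = 0.1974855 mGal/m
h = 467.01 / 0.1974855 = 2364.78 m

2365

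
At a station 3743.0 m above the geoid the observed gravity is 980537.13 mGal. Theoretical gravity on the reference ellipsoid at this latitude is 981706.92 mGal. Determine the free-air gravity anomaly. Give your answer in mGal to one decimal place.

Free-air correction = 0.3086 × 3743.0 = 1155.09 mGal
Free-air anomaly = 980537.13 − 981706.92 + (1155.09) = -14.70 mGal

-14.7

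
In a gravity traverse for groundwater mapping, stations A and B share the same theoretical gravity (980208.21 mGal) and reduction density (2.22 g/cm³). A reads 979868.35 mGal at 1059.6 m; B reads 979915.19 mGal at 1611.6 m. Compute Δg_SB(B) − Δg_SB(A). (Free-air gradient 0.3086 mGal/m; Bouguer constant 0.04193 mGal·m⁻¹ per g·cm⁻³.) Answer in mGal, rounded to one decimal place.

165.8

Δg_SB(A) = 979868.35 − 980208.21 + 0.3086×1059.6 − 0.04193×2.22×1059.6 = -111.50 mGal
Δg_SB(B) = 979915.19 − 980208.21 + 0.3086×1611.6 − 0.04193×2.22×1611.6 = 54.30 mGal
Difference = 54.30 − (-111.50) = 165.80 mGal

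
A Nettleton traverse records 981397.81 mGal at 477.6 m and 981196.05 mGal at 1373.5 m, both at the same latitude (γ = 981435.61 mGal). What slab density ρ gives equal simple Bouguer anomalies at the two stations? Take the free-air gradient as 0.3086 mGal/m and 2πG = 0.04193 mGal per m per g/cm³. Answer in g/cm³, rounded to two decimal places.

1.99

Δg_obs = 981196.05 − 981397.81 = -201.76 mGal over Δh = 1373.5 − 477.6 = 895.9 m
Equal Bouguer anomalies ⇒ Δg_obs + (0.3086 − 0.04193ρ)·Δh = 0
0.3086 − 0.04193ρ = −Δg_obs/Δh = 0.22520
ρ = (0.3086 − 0.22520) / 0.04193 = 1.99 g/cm³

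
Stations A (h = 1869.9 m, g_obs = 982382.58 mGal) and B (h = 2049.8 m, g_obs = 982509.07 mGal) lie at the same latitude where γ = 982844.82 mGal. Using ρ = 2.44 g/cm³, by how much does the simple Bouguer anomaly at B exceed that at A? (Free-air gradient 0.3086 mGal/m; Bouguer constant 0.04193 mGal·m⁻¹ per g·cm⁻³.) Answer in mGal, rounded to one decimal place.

Δg_SB(A) = 982382.58 − 982844.82 + 0.3086×1869.9 − 0.04193×2.44×1869.9 = -76.50 mGal
Δg_SB(B) = 982509.07 − 982844.82 + 0.3086×2049.8 − 0.04193×2.44×2049.8 = 87.10 mGal
Difference = 87.10 − (-76.50) = 163.60 mGal

163.6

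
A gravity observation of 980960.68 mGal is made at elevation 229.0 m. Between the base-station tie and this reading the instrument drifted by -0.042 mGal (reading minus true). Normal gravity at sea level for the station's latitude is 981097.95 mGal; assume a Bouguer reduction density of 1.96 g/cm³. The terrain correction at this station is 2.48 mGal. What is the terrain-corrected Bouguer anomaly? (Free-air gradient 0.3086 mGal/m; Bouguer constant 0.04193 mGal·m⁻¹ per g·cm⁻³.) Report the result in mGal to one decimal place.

-82.9

Drift-corrected reading = 980960.68 − (-0.042) = 980960.722 mGal
Free-air correction = 0.3086 × 229.0 = 70.67 mGal
Free-air anomaly = 980960.722 − 981097.95 + (70.67) = -66.558 mGal
Bouguer slab correction = 0.04193 × 1.96 × 229.0 = 18.82 mGal
Simple Bouguer anomaly = -66.558 − (18.82) = -85.378 mGal
Complete Bouguer anomaly = -85.378 + 2.48 = -82.898 mGal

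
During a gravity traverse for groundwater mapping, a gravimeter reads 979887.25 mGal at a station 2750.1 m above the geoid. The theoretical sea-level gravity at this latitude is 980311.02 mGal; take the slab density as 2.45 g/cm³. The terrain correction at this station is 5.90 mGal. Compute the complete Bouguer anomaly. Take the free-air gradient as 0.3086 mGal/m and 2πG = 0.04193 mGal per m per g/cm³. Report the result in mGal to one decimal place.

Free-air correction = 0.3086 × 2750.1 = 848.68 mGal
Free-air anomaly = 979887.25 − 980311.02 + (848.68) = 424.91 mGal
Bouguer slab correction = 0.04193 × 2.45 × 2750.1 = 282.51 mGal
Simple Bouguer anomaly = 424.91 − (282.51) = 142.40 mGal
Complete Bouguer anomaly = 142.40 + 5.90 = 148.30 mGal

148.3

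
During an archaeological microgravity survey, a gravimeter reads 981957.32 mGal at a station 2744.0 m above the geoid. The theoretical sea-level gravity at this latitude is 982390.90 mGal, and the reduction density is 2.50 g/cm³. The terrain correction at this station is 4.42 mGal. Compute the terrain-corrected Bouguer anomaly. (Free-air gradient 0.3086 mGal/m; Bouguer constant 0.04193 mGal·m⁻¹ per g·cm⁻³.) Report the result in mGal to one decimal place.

130.0

Free-air correction = 0.3086 × 2744.0 = 846.80 mGal
Free-air anomaly = 981957.32 − 982390.90 + (846.80) = 413.22 mGal
Bouguer slab correction = 0.04193 × 2.50 × 2744.0 = 287.64 mGal
Simple Bouguer anomaly = 413.22 − (287.64) = 125.58 mGal
Complete Bouguer anomaly = 125.58 + 4.42 = 130.00 mGal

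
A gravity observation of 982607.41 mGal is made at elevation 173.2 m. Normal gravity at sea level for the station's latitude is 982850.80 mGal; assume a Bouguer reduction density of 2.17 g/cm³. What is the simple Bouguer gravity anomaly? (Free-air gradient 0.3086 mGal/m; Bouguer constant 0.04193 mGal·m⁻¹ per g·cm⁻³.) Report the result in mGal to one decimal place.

Free-air correction = 0.3086 × 173.2 = 53.45 mGal
Free-air anomaly = 982607.41 − 982850.80 + (53.45) = -189.94 mGal
Bouguer slab correction = 0.04193 × 2.17 × 173.2 = 15.76 mGal
Simple Bouguer anomaly = -189.94 − (15.76) = -205.70 mGal

-205.7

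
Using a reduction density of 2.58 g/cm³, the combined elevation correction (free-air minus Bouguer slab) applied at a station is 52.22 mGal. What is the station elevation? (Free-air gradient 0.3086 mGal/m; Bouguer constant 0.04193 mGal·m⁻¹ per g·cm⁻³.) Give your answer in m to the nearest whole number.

261

Combined gradient = 0.3086 − 0.04193 × 2.58 = 0.2004206 mGal/m
h = 52.22 / 0.2004206 = 260.55 m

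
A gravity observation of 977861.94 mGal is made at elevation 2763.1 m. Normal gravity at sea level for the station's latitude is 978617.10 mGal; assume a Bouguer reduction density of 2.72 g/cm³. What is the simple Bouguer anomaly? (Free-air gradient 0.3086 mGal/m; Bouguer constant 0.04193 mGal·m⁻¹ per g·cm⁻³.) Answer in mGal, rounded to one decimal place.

-217.6

Free-air correction = 0.3086 × 2763.1 = 852.69 mGal
Free-air anomaly = 977861.94 − 978617.10 + (852.69) = 97.53 mGal
Bouguer slab correction = 0.04193 × 2.72 × 2763.1 = 315.13 mGal
Simple Bouguer anomaly = 97.53 − (315.13) = -217.60 mGal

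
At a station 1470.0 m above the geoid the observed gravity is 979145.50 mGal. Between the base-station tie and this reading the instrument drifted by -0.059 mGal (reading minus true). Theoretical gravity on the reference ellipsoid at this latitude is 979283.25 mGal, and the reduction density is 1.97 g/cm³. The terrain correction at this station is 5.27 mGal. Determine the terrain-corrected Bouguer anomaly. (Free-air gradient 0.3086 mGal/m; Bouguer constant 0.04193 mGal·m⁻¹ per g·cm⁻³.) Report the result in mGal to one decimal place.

Drift-corrected reading = 979145.50 − (-0.059) = 979145.559 mGal
Free-air correction = 0.3086 × 1470.0 = 453.64 mGal
Free-air anomaly = 979145.559 − 979283.25 + (453.64) = 315.949 mGal
Bouguer slab correction = 0.04193 × 1.97 × 1470.0 = 121.43 mGal
Simple Bouguer anomaly = 315.949 − (121.43) = 194.519 mGal
Complete Bouguer anomaly = 194.519 + 5.27 = 199.789 mGal

199.8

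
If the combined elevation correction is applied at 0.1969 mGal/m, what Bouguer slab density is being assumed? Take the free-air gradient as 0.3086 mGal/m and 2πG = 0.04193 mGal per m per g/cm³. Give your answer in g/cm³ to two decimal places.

0.1969 = 0.3086 − 0.04193 × ρ
ρ = (0.3086 − 0.1969) / 0.04193 = 2.66 g/cm³

2.66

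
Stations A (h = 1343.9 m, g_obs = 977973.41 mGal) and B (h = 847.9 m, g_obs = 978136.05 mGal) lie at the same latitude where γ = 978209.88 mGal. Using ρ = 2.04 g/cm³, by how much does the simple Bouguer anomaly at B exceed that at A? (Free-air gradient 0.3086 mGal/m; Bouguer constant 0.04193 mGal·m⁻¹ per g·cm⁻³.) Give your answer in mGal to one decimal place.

Δg_SB(A) = 977973.41 − 978209.88 + 0.3086×1343.9 − 0.04193×2.04×1343.9 = 63.30 mGal
Δg_SB(B) = 978136.05 − 978209.88 + 0.3086×847.9 − 0.04193×2.04×847.9 = 115.30 mGal
Difference = 115.30 − (63.30) = 52.00 mGal

52.0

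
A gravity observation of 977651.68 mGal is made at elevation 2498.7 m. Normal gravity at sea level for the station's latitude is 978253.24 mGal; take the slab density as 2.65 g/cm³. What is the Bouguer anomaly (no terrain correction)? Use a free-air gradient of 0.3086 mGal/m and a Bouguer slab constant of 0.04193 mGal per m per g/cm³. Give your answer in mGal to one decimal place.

Free-air correction = 0.3086 × 2498.7 = 771.10 mGal
Free-air anomaly = 977651.68 − 978253.24 + (771.10) = 169.54 mGal
Bouguer slab correction = 0.04193 × 2.65 × 2498.7 = 277.64 mGal
Simple Bouguer anomaly = 169.54 − (277.64) = -108.10 mGal

-108.1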